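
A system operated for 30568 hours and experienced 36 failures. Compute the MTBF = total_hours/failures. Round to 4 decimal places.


total_hours = 30568
failures = 36
MTBF = 30568 / 36
MTBF = 849.1111

849.1111


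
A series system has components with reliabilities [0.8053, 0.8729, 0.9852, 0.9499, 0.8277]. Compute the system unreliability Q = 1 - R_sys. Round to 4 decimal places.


Components: [0.8053, 0.8729, 0.9852, 0.9499, 0.8277]
After component 1: product = 0.8053
After component 2: product = 0.7029
After component 3: product = 0.6925
After component 4: product = 0.6578
After component 5: product = 0.5445
R_sys = 0.5445
Q = 1 - 0.5445 = 0.4555

0.4555


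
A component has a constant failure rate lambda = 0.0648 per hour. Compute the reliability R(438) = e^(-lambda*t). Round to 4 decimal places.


lambda = 0.0648
t = 438
lambda * t = 28.3824
R(t) = e^(-28.3824)
R(t) = 0.0

0.0


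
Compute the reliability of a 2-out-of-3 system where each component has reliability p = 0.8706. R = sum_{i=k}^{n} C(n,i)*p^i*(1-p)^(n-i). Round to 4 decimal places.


k = 2, n = 3, p = 0.8706
i=2: C(3,2)=3 * 0.8706^2 * 0.1294^1 = 0.2942
i=3: C(3,3)=1 * 0.8706^3 * 0.1294^0 = 0.6599
R = sum of terms = 0.9541

0.9541


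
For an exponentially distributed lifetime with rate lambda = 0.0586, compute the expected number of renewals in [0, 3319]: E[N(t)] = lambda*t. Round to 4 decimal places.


lambda = 0.0586
t = 3319
E[N(t)] = lambda * t
E[N(t)] = 0.0586 * 3319
E[N(t)] = 194.4934

194.4934


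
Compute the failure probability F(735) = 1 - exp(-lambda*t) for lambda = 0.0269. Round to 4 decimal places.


lambda = 0.0269, t = 735
lambda * t = 19.7715
exp(-19.7715) = 0.0
F(t) = 1 - 0.0
F(t) = 1.0

1.0


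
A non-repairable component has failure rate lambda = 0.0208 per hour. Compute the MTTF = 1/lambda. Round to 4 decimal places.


lambda = 0.0208
MTTF = 1 / 0.0208
MTTF = 48.0769

48.0769


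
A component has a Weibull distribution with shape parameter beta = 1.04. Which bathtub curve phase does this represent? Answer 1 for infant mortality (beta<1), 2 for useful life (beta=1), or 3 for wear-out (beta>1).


beta = 1.04
Compare beta to 1:
beta < 1 => infant mortality (phase 1)
beta = 1 => useful life (phase 2)
beta > 1 => wear-out (phase 3)
Since beta = 1.04, this is wear-out (increasing failure rate)
Phase = 3

3


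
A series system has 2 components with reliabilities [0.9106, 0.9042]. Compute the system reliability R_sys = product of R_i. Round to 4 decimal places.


Components: [0.9106, 0.9042]
After component 1 (R=0.9106): product = 0.9106
After component 2 (R=0.9042): product = 0.8234
R_sys = 0.8234

0.8234


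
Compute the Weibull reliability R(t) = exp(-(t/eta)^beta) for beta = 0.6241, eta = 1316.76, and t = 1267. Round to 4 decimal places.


beta = 0.6241, eta = 1316.76, t = 1267
t/eta = 1267 / 1316.76 = 0.9622
(t/eta)^beta = 0.9622^0.6241 = 0.9762
R(t) = exp(-0.9762)
R(t) = 0.3767

0.3767


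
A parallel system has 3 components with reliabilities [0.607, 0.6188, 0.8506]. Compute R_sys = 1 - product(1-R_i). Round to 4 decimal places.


Components: [0.607, 0.6188, 0.8506]
(1 - 0.607) = 0.393, running product = 0.393
(1 - 0.6188) = 0.3812, running product = 0.1498
(1 - 0.8506) = 0.1494, running product = 0.0224
Product of (1-R_i) = 0.0224
R_sys = 1 - 0.0224 = 0.9776

0.9776


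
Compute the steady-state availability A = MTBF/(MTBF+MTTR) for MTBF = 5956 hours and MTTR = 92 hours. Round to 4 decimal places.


MTBF = 5956
MTTR = 92
MTBF + MTTR = 6048
A = 5956 / 6048
A = 0.9848

0.9848


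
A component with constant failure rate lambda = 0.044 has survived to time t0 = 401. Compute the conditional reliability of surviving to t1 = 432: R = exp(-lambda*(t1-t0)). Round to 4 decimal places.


lambda = 0.044
t0 = 401, t1 = 432
t1 - t0 = 31
lambda * (t1-t0) = 0.044 * 31 = 1.364
R = exp(-1.364)
R = 0.2556

0.2556


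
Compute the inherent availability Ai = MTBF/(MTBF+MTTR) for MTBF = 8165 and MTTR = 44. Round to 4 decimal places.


MTBF = 8165
MTTR = 44
MTBF + MTTR = 8209
Ai = 8165 / 8209
Ai = 0.9946

0.9946


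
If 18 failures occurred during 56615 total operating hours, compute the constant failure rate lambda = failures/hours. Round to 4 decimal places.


failures = 18
total_hours = 56615
lambda = 18 / 56615
lambda = 0.0003

0.0003


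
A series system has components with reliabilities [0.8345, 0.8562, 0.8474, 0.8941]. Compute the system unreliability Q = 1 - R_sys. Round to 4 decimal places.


Components: [0.8345, 0.8562, 0.8474, 0.8941]
After component 1: product = 0.8345
After component 2: product = 0.7145
After component 3: product = 0.6055
After component 4: product = 0.5413
R_sys = 0.5413
Q = 1 - 0.5413 = 0.4587

0.4587


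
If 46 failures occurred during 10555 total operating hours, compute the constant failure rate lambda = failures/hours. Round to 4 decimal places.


failures = 46
total_hours = 10555
lambda = 46 / 10555
lambda = 0.0044

0.0044


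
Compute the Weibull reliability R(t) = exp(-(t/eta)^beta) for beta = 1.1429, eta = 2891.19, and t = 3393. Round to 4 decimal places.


beta = 1.1429, eta = 2891.19, t = 3393
t/eta = 3393 / 2891.19 = 1.1736
(t/eta)^beta = 1.1736^1.1429 = 1.2007
R(t) = exp(-1.2007)
R(t) = 0.301

0.301


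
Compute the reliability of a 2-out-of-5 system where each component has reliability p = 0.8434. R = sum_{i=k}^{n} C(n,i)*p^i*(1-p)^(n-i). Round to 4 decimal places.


k = 2, n = 5, p = 0.8434
i=2: C(5,2)=10 * 0.8434^2 * 0.1566^3 = 0.0273
i=3: C(5,3)=10 * 0.8434^3 * 0.1566^2 = 0.1471
i=4: C(5,4)=5 * 0.8434^4 * 0.1566^1 = 0.3962
i=5: C(5,5)=1 * 0.8434^5 * 0.1566^0 = 0.4267
R = sum of terms = 0.9974

0.9974


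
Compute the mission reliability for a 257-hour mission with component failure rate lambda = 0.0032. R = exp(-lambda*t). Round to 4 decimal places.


lambda = 0.0032
mission_time = 257
lambda * t = 0.0032 * 257 = 0.8224
R = exp(-0.8224)
R = 0.4394

0.4394


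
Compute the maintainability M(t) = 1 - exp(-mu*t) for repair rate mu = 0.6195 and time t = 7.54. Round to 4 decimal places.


mu = 0.6195, t = 7.54
mu * t = 0.6195 * 7.54 = 4.671
exp(-4.671) = 0.0094
M(t) = 1 - 0.0094
M(t) = 0.9906

0.9906


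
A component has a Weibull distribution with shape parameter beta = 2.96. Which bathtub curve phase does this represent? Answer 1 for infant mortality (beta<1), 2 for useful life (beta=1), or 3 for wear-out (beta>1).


beta = 2.96
Compare beta to 1:
beta < 1 => infant mortality (phase 1)
beta = 1 => useful life (phase 2)
beta > 1 => wear-out (phase 3)
Since beta = 2.96, this is wear-out (increasing failure rate)
Phase = 3

3


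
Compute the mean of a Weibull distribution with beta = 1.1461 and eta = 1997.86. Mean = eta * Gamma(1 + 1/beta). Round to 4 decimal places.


beta = 1.1461, eta = 1997.86
1/beta = 0.8725
1 + 1/beta = 1.8725
Gamma(1.8725) = 0.9526
Mean = 1997.86 * 0.9526
Mean = 1903.258

1903.258


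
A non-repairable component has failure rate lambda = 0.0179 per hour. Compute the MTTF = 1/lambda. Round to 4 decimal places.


lambda = 0.0179
MTTF = 1 / 0.0179
MTTF = 55.8659

55.8659


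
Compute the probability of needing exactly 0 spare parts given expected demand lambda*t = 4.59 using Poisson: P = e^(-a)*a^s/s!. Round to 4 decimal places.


a = 4.59, s = 0
e^(-a) = e^(-4.59) = 0.0102
a^s = 4.59^0 = 1.0
s! = 1
P = 0.0102 * 1.0 / 1
P = 0.0102

0.0102


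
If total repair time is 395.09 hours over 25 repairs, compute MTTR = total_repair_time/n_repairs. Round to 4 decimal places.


total_repair_time = 395.09
n_repairs = 25
MTTR = 395.09 / 25
MTTR = 15.8036

15.8036


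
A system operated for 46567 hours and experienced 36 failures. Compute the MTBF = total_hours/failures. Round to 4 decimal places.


total_hours = 46567
failures = 36
MTBF = 46567 / 36
MTBF = 1293.5278

1293.5278


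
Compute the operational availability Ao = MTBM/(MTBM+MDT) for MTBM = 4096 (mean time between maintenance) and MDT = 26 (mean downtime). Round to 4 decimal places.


MTBM = 4096
MDT = 26
MTBM + MDT = 4122
Ao = 4096 / 4122
Ao = 0.9937

0.9937


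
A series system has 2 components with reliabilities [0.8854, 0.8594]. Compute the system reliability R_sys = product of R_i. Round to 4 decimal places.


Components: [0.8854, 0.8594]
After component 1 (R=0.8854): product = 0.8854
After component 2 (R=0.8594): product = 0.7609
R_sys = 0.7609

0.7609


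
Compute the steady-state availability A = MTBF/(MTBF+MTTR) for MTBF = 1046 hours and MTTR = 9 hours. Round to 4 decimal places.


MTBF = 1046
MTTR = 9
MTBF + MTTR = 1055
A = 1046 / 1055
A = 0.9915

0.9915


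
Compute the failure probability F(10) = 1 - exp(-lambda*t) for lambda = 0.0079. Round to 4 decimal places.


lambda = 0.0079, t = 10
lambda * t = 0.079
exp(-0.079) = 0.924
F(t) = 1 - 0.924
F(t) = 0.076

0.076


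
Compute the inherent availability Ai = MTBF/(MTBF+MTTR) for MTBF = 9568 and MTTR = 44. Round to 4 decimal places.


MTBF = 9568
MTTR = 44
MTBF + MTTR = 9612
Ai = 9568 / 9612
Ai = 0.9954

0.9954


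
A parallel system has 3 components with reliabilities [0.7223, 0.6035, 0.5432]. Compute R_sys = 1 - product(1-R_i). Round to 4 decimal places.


Components: [0.7223, 0.6035, 0.5432]
(1 - 0.7223) = 0.2777, running product = 0.2777
(1 - 0.6035) = 0.3965, running product = 0.1101
(1 - 0.5432) = 0.4568, running product = 0.0503
Product of (1-R_i) = 0.0503
R_sys = 1 - 0.0503 = 0.9497

0.9497


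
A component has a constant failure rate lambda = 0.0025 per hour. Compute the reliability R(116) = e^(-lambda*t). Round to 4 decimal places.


lambda = 0.0025
t = 116
lambda * t = 0.29
R(t) = e^(-0.29)
R(t) = 0.7483

0.7483


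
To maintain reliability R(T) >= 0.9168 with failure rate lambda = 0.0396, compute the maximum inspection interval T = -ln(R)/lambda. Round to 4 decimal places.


R_target = 0.9168
lambda = 0.0396
-ln(0.9168) = 0.0869
T = 0.0869 / 0.0396
T = 2.1936

2.1936


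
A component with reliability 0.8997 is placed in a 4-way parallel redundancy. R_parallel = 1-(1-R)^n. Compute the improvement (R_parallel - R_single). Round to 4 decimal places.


R_single = 0.8997, n = 4
1 - R_single = 0.1003
(1 - R_single)^n = 0.1003^4 = 0.0001
R_parallel = 1 - 0.0001 = 0.9999
Improvement = 0.9999 - 0.8997
Improvement = 0.1002

0.1002


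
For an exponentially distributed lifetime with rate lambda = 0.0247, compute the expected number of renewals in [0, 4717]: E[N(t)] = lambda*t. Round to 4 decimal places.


lambda = 0.0247
t = 4717
E[N(t)] = lambda * t
E[N(t)] = 0.0247 * 4717
E[N(t)] = 116.5099

116.5099


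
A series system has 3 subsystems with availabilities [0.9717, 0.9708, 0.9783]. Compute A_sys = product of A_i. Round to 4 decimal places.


Subsystems: [0.9717, 0.9708, 0.9783]
After subsystem 1 (A=0.9717): product = 0.9717
After subsystem 2 (A=0.9708): product = 0.9433
After subsystem 3 (A=0.9783): product = 0.9229
A_sys = 0.9229

0.9229


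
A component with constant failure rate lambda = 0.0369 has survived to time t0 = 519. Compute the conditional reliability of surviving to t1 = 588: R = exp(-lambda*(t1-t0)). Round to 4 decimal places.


lambda = 0.0369
t0 = 519, t1 = 588
t1 - t0 = 69
lambda * (t1-t0) = 0.0369 * 69 = 2.5461
R = exp(-2.5461)
R = 0.0784

0.0784


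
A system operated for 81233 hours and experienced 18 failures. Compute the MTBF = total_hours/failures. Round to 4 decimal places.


total_hours = 81233
failures = 18
MTBF = 81233 / 18
MTBF = 4512.9444

4512.9444


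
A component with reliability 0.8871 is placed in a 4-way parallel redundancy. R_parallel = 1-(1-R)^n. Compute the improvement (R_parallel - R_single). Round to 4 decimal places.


R_single = 0.8871, n = 4
1 - R_single = 0.1129
(1 - R_single)^n = 0.1129^4 = 0.0002
R_parallel = 1 - 0.0002 = 0.9998
Improvement = 0.9998 - 0.8871
Improvement = 0.1127

0.1127


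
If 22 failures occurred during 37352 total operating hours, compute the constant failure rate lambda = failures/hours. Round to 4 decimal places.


failures = 22
total_hours = 37352
lambda = 22 / 37352
lambda = 0.0006

0.0006


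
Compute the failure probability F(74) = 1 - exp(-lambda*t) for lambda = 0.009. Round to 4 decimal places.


lambda = 0.009, t = 74
lambda * t = 0.666
exp(-0.666) = 0.5138
F(t) = 1 - 0.5138
F(t) = 0.4862

0.4862


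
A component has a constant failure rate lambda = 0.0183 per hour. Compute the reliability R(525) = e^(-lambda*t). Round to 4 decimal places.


lambda = 0.0183
t = 525
lambda * t = 9.6075
R(t) = e^(-9.6075)
R(t) = 0.0001

0.0001


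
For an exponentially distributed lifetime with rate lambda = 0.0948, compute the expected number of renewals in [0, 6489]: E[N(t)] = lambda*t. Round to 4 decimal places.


lambda = 0.0948
t = 6489
E[N(t)] = lambda * t
E[N(t)] = 0.0948 * 6489
E[N(t)] = 615.1572

615.1572


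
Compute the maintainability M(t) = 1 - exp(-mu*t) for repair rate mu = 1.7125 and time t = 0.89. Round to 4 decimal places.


mu = 1.7125, t = 0.89
mu * t = 1.7125 * 0.89 = 1.5241
exp(-1.5241) = 0.2178
M(t) = 1 - 0.2178
M(t) = 0.7822

0.7822


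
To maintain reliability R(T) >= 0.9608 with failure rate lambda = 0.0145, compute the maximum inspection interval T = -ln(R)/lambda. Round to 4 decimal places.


R_target = 0.9608
lambda = 0.0145
-ln(0.9608) = 0.04
T = 0.04 / 0.0145
T = 2.7579

2.7579


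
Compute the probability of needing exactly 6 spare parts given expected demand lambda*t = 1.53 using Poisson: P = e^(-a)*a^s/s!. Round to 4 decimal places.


a = 1.53, s = 6
e^(-a) = e^(-1.53) = 0.2165
a^s = 1.53^6 = 12.8277
s! = 720
P = 0.2165 * 12.8277 / 720
P = 0.0039

0.0039


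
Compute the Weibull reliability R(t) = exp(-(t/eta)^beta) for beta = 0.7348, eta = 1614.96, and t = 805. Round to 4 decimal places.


beta = 0.7348, eta = 1614.96, t = 805
t/eta = 805 / 1614.96 = 0.4985
(t/eta)^beta = 0.4985^0.7348 = 0.5995
R(t) = exp(-0.5995)
R(t) = 0.5491

0.5491


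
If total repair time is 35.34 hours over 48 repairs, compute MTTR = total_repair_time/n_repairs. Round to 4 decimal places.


total_repair_time = 35.34
n_repairs = 48
MTTR = 35.34 / 48
MTTR = 0.7363

0.7363


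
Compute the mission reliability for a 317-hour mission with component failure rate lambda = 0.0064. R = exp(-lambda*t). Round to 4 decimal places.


lambda = 0.0064
mission_time = 317
lambda * t = 0.0064 * 317 = 2.0288
R = exp(-2.0288)
R = 0.1315

0.1315


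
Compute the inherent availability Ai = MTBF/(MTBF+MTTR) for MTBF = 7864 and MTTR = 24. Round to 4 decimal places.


MTBF = 7864
MTTR = 24
MTBF + MTTR = 7888
Ai = 7864 / 7888
Ai = 0.997

0.997


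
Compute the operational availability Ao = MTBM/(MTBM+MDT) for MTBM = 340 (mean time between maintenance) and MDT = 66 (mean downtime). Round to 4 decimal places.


MTBM = 340
MDT = 66
MTBM + MDT = 406
Ao = 340 / 406
Ao = 0.8374

0.8374


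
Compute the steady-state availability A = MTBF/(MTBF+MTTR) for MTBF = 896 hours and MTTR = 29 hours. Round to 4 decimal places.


MTBF = 896
MTTR = 29
MTBF + MTTR = 925
A = 896 / 925
A = 0.9686

0.9686


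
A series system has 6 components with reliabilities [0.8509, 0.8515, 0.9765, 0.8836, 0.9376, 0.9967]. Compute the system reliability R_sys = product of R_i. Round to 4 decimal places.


Components: [0.8509, 0.8515, 0.9765, 0.8836, 0.9376, 0.9967]
After component 1 (R=0.8509): product = 0.8509
After component 2 (R=0.8515): product = 0.7245
After component 3 (R=0.9765): product = 0.7075
After component 4 (R=0.8836): product = 0.6252
After component 5 (R=0.9376): product = 0.5861
After component 6 (R=0.9967): product = 0.5842
R_sys = 0.5842

0.5842


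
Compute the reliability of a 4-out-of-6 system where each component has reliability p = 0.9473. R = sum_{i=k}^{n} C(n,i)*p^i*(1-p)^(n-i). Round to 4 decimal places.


k = 4, n = 6, p = 0.9473
i=4: C(6,4)=15 * 0.9473^4 * 0.0527^2 = 0.0335
i=5: C(6,5)=6 * 0.9473^5 * 0.0527^1 = 0.2412
i=6: C(6,6)=1 * 0.9473^6 * 0.0527^0 = 0.7226
R = sum of terms = 0.9974

0.9974


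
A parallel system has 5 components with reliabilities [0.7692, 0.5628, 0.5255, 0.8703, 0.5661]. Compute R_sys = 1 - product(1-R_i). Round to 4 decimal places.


Components: [0.7692, 0.5628, 0.5255, 0.8703, 0.5661]
(1 - 0.7692) = 0.2308, running product = 0.2308
(1 - 0.5628) = 0.4372, running product = 0.1009
(1 - 0.5255) = 0.4745, running product = 0.0479
(1 - 0.8703) = 0.1297, running product = 0.0062
(1 - 0.5661) = 0.4339, running product = 0.0027
Product of (1-R_i) = 0.0027
R_sys = 1 - 0.0027 = 0.9973

0.9973


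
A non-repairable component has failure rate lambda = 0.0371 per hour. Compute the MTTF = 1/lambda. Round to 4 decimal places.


lambda = 0.0371
MTTF = 1 / 0.0371
MTTF = 26.9542

26.9542


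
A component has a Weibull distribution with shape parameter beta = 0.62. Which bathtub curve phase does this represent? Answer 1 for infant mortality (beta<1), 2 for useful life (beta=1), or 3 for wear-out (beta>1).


beta = 0.62
Compare beta to 1:
beta < 1 => infant mortality (phase 1)
beta = 1 => useful life (phase 2)
beta > 1 => wear-out (phase 3)
Since beta = 0.62, this is infant mortality (decreasing failure rate)
Phase = 1

1


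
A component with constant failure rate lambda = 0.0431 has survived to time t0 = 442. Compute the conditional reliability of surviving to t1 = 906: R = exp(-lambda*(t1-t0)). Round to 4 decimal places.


lambda = 0.0431
t0 = 442, t1 = 906
t1 - t0 = 464
lambda * (t1-t0) = 0.0431 * 464 = 19.9984
R = exp(-19.9984)
R = 0.0

0.0


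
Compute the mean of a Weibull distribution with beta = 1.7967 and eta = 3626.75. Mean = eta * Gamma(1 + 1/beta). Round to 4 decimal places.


beta = 1.7967, eta = 3626.75
1/beta = 0.5566
1 + 1/beta = 1.5566
Gamma(1.5566) = 0.8894
Mean = 3626.75 * 0.8894
Mean = 3225.5091

3225.5091


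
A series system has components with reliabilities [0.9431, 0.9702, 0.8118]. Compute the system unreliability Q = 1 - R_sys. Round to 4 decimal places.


Components: [0.9431, 0.9702, 0.8118]
After component 1: product = 0.9431
After component 2: product = 0.915
After component 3: product = 0.7428
R_sys = 0.7428
Q = 1 - 0.7428 = 0.2572

0.2572


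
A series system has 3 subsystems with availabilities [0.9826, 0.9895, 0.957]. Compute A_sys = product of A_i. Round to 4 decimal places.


Subsystems: [0.9826, 0.9895, 0.957]
After subsystem 1 (A=0.9826): product = 0.9826
After subsystem 2 (A=0.9895): product = 0.9723
After subsystem 3 (A=0.957): product = 0.9305
A_sys = 0.9305

0.9305


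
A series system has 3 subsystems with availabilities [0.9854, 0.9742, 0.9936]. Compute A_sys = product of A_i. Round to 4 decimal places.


Subsystems: [0.9854, 0.9742, 0.9936]
After subsystem 1 (A=0.9854): product = 0.9854
After subsystem 2 (A=0.9742): product = 0.96
After subsystem 3 (A=0.9936): product = 0.9538
A_sys = 0.9538

0.9538


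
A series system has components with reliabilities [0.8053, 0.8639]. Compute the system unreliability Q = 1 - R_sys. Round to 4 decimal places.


Components: [0.8053, 0.8639]
After component 1: product = 0.8053
After component 2: product = 0.6957
R_sys = 0.6957
Q = 1 - 0.6957 = 0.3043

0.3043


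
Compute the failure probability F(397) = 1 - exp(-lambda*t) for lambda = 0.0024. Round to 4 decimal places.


lambda = 0.0024, t = 397
lambda * t = 0.9528
exp(-0.9528) = 0.3857
F(t) = 1 - 0.3857
F(t) = 0.6143

0.6143


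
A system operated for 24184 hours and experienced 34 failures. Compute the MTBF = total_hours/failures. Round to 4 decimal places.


total_hours = 24184
failures = 34
MTBF = 24184 / 34
MTBF = 711.2941

711.2941


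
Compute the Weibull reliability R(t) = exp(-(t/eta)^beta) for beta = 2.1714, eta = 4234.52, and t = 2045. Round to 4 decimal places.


beta = 2.1714, eta = 4234.52, t = 2045
t/eta = 2045 / 4234.52 = 0.4829
(t/eta)^beta = 0.4829^2.1714 = 0.2059
R(t) = exp(-0.2059)
R(t) = 0.8139

0.8139


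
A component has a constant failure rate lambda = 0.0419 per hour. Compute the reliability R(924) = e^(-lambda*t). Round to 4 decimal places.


lambda = 0.0419
t = 924
lambda * t = 38.7156
R(t) = e^(-38.7156)
R(t) = 0.0

0.0


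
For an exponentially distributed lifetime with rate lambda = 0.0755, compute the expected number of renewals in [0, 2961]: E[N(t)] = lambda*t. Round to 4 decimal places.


lambda = 0.0755
t = 2961
E[N(t)] = lambda * t
E[N(t)] = 0.0755 * 2961
E[N(t)] = 223.5555

223.5555


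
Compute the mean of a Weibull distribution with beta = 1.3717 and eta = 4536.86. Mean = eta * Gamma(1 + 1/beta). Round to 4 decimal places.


beta = 1.3717, eta = 4536.86
1/beta = 0.729
1 + 1/beta = 1.729
Gamma(1.729) = 0.9145
Mean = 4536.86 * 0.9145
Mean = 4148.7689

4148.7689


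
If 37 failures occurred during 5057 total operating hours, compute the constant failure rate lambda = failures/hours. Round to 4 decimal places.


failures = 37
total_hours = 5057
lambda = 37 / 5057
lambda = 0.0073

0.0073


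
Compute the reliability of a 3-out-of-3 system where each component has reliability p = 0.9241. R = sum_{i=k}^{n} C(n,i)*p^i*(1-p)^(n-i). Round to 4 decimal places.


k = 3, n = 3, p = 0.9241
i=3: C(3,3)=1 * 0.9241^3 * 0.0759^0 = 0.7891
R = sum of terms = 0.7891

0.7891


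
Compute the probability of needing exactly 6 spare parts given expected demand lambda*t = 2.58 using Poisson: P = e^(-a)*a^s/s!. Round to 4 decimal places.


a = 2.58, s = 6
e^(-a) = e^(-2.58) = 0.0758
a^s = 2.58^6 = 294.9295
s! = 720
P = 0.0758 * 294.9295 / 720
P = 0.031

0.031


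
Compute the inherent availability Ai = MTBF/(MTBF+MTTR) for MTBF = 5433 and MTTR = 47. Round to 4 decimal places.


MTBF = 5433
MTTR = 47
MTBF + MTTR = 5480
Ai = 5433 / 5480
Ai = 0.9914

0.9914


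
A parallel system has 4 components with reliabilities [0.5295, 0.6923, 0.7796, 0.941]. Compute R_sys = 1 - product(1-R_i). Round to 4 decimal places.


Components: [0.5295, 0.6923, 0.7796, 0.941]
(1 - 0.5295) = 0.4705, running product = 0.4705
(1 - 0.6923) = 0.3077, running product = 0.1448
(1 - 0.7796) = 0.2204, running product = 0.0319
(1 - 0.941) = 0.059, running product = 0.0019
Product of (1-R_i) = 0.0019
R_sys = 1 - 0.0019 = 0.9981

0.9981


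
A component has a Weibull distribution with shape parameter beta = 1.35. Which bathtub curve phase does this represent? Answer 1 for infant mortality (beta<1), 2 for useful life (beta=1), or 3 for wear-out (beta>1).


beta = 1.35
Compare beta to 1:
beta < 1 => infant mortality (phase 1)
beta = 1 => useful life (phase 2)
beta > 1 => wear-out (phase 3)
Since beta = 1.35, this is wear-out (increasing failure rate)
Phase = 3

3


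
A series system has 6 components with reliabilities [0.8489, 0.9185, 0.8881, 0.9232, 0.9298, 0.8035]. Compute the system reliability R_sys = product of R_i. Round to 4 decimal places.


Components: [0.8489, 0.9185, 0.8881, 0.9232, 0.9298, 0.8035]
After component 1 (R=0.8489): product = 0.8489
After component 2 (R=0.9185): product = 0.7797
After component 3 (R=0.8881): product = 0.6925
After component 4 (R=0.9232): product = 0.6393
After component 5 (R=0.9298): product = 0.5944
After component 6 (R=0.8035): product = 0.4776
R_sys = 0.4776

0.4776


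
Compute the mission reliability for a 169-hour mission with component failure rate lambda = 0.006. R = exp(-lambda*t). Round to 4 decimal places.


lambda = 0.006
mission_time = 169
lambda * t = 0.006 * 169 = 1.014
R = exp(-1.014)
R = 0.3628

0.3628


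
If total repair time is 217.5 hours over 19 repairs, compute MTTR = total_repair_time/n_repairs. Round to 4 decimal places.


total_repair_time = 217.5
n_repairs = 19
MTTR = 217.5 / 19
MTTR = 11.4474

11.4474


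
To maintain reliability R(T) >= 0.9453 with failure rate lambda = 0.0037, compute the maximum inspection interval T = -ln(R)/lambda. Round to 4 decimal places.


R_target = 0.9453
lambda = 0.0037
-ln(0.9453) = 0.0563
T = 0.0563 / 0.0037
T = 15.2035

15.2035


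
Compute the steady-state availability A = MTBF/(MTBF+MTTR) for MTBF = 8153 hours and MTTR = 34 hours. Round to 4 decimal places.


MTBF = 8153
MTTR = 34
MTBF + MTTR = 8187
A = 8153 / 8187
A = 0.9958

0.9958


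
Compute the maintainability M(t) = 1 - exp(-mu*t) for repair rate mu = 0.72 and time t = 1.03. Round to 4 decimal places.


mu = 0.72, t = 1.03
mu * t = 0.72 * 1.03 = 0.7416
exp(-0.7416) = 0.4764
M(t) = 1 - 0.4764
M(t) = 0.5236

0.5236


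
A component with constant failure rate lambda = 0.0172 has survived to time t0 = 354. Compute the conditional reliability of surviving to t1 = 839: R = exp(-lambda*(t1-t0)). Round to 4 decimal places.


lambda = 0.0172
t0 = 354, t1 = 839
t1 - t0 = 485
lambda * (t1-t0) = 0.0172 * 485 = 8.342
R = exp(-8.342)
R = 0.0002

0.0002


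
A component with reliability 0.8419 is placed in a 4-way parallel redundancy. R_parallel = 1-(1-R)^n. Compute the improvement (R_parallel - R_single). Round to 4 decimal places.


R_single = 0.8419, n = 4
1 - R_single = 0.1581
(1 - R_single)^n = 0.1581^4 = 0.0006
R_parallel = 1 - 0.0006 = 0.9994
Improvement = 0.9994 - 0.8419
Improvement = 0.1575

0.1575


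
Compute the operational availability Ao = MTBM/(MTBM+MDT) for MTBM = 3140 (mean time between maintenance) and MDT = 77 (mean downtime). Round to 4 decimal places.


MTBM = 3140
MDT = 77
MTBM + MDT = 3217
Ao = 3140 / 3217
Ao = 0.9761

0.9761


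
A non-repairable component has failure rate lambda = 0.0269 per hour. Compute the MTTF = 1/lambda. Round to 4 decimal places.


lambda = 0.0269
MTTF = 1 / 0.0269
MTTF = 37.1747

37.1747


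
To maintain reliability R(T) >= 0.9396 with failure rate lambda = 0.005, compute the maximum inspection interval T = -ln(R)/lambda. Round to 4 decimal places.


R_target = 0.9396
lambda = 0.005
-ln(0.9396) = 0.0623
T = 0.0623 / 0.005
T = 12.4602

12.4602


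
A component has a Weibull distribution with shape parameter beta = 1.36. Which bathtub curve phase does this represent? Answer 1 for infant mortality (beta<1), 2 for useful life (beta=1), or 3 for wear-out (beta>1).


beta = 1.36
Compare beta to 1:
beta < 1 => infant mortality (phase 1)
beta = 1 => useful life (phase 2)
beta > 1 => wear-out (phase 3)
Since beta = 1.36, this is wear-out (increasing failure rate)
Phase = 3

3


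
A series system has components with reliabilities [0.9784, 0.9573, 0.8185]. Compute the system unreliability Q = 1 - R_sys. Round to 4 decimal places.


Components: [0.9784, 0.9573, 0.8185]
After component 1: product = 0.9784
After component 2: product = 0.9366
After component 3: product = 0.7666
R_sys = 0.7666
Q = 1 - 0.7666 = 0.2334

0.2334


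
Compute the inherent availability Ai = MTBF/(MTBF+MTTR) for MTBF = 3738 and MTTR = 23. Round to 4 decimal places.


MTBF = 3738
MTTR = 23
MTBF + MTTR = 3761
Ai = 3738 / 3761
Ai = 0.9939

0.9939


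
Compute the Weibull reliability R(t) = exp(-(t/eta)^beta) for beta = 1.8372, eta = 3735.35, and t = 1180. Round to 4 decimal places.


beta = 1.8372, eta = 3735.35, t = 1180
t/eta = 1180 / 3735.35 = 0.3159
(t/eta)^beta = 0.3159^1.8372 = 0.1204
R(t) = exp(-0.1204)
R(t) = 0.8866

0.8866


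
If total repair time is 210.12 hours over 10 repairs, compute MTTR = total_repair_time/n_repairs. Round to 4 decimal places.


total_repair_time = 210.12
n_repairs = 10
MTTR = 210.12 / 10
MTTR = 21.012

21.012


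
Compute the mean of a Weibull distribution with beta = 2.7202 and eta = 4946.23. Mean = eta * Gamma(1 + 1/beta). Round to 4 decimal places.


beta = 2.7202, eta = 4946.23
1/beta = 0.3676
1 + 1/beta = 1.3676
Gamma(1.3676) = 0.8895
Mean = 4946.23 * 0.8895
Mean = 4399.7318

4399.7318


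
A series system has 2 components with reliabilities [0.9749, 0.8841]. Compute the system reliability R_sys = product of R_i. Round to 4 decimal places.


Components: [0.9749, 0.8841]
After component 1 (R=0.9749): product = 0.9749
After component 2 (R=0.8841): product = 0.8619
R_sys = 0.8619

0.8619


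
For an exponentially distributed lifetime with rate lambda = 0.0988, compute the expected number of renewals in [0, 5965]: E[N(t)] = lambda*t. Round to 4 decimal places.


lambda = 0.0988
t = 5965
E[N(t)] = lambda * t
E[N(t)] = 0.0988 * 5965
E[N(t)] = 589.342

589.342


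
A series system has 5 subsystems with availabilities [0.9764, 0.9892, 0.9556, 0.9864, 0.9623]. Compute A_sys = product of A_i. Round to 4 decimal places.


Subsystems: [0.9764, 0.9892, 0.9556, 0.9864, 0.9623]
After subsystem 1 (A=0.9764): product = 0.9764
After subsystem 2 (A=0.9892): product = 0.9659
After subsystem 3 (A=0.9556): product = 0.923
After subsystem 4 (A=0.9864): product = 0.9104
After subsystem 5 (A=0.9623): product = 0.8761
A_sys = 0.8761

0.8761


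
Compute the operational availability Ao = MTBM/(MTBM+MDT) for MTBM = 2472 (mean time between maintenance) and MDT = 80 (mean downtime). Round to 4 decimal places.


MTBM = 2472
MDT = 80
MTBM + MDT = 2552
Ao = 2472 / 2552
Ao = 0.9687

0.9687


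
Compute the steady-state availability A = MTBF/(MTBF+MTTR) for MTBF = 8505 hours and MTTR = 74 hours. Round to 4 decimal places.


MTBF = 8505
MTTR = 74
MTBF + MTTR = 8579
A = 8505 / 8579
A = 0.9914

0.9914


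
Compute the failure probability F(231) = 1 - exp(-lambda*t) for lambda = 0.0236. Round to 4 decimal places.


lambda = 0.0236, t = 231
lambda * t = 5.4516
exp(-5.4516) = 0.0043
F(t) = 1 - 0.0043
F(t) = 0.9957

0.9957


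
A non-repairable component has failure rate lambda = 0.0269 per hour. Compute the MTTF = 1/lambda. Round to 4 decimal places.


lambda = 0.0269
MTTF = 1 / 0.0269
MTTF = 37.1747

37.1747


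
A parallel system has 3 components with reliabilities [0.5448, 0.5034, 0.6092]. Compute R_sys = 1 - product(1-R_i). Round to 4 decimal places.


Components: [0.5448, 0.5034, 0.6092]
(1 - 0.5448) = 0.4552, running product = 0.4552
(1 - 0.5034) = 0.4966, running product = 0.2261
(1 - 0.6092) = 0.3908, running product = 0.0883
Product of (1-R_i) = 0.0883
R_sys = 1 - 0.0883 = 0.9117

0.9117


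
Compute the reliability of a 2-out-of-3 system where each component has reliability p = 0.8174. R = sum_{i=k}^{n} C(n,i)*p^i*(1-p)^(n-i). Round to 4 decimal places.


k = 2, n = 3, p = 0.8174
i=2: C(3,2)=3 * 0.8174^2 * 0.1826^1 = 0.366
i=3: C(3,3)=1 * 0.8174^3 * 0.1826^0 = 0.5461
R = sum of terms = 0.9121

0.9121


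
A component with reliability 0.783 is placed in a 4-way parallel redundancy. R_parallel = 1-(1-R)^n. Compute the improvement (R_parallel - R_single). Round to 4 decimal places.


R_single = 0.783, n = 4
1 - R_single = 0.217
(1 - R_single)^n = 0.217^4 = 0.0022
R_parallel = 1 - 0.0022 = 0.9978
Improvement = 0.9978 - 0.783
Improvement = 0.2148

0.2148


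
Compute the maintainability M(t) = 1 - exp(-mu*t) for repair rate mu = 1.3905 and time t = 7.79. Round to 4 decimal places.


mu = 1.3905, t = 7.79
mu * t = 1.3905 * 7.79 = 10.832
exp(-10.832) = 0.0
M(t) = 1 - 0.0
M(t) = 1.0

1.0


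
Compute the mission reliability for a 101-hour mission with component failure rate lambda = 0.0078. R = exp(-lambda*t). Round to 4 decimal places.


lambda = 0.0078
mission_time = 101
lambda * t = 0.0078 * 101 = 0.7878
R = exp(-0.7878)
R = 0.4548

0.4548


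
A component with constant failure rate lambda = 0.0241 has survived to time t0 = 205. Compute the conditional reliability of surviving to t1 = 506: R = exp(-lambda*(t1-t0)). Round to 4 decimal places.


lambda = 0.0241
t0 = 205, t1 = 506
t1 - t0 = 301
lambda * (t1-t0) = 0.0241 * 301 = 7.2541
R = exp(-7.2541)
R = 0.0007

0.0007


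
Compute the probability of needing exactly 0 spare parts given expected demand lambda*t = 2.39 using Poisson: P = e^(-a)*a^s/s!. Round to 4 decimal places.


a = 2.39, s = 0
e^(-a) = e^(-2.39) = 0.0916
a^s = 2.39^0 = 1.0
s! = 1
P = 0.0916 * 1.0 / 1
P = 0.0916

0.0916


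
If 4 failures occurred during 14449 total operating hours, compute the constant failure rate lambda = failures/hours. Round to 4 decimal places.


failures = 4
total_hours = 14449
lambda = 4 / 14449
lambda = 0.0003

0.0003


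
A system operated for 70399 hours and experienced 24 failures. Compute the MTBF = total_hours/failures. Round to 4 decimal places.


total_hours = 70399
failures = 24
MTBF = 70399 / 24
MTBF = 2933.2917

2933.2917


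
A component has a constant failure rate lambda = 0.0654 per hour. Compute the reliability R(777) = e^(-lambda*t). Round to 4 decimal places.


lambda = 0.0654
t = 777
lambda * t = 50.8158
R(t) = e^(-50.8158)
R(t) = 0.0

0.0


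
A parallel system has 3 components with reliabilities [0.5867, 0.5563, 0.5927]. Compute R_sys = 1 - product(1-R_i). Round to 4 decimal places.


Components: [0.5867, 0.5563, 0.5927]
(1 - 0.5867) = 0.4133, running product = 0.4133
(1 - 0.5563) = 0.4437, running product = 0.1834
(1 - 0.5927) = 0.4073, running product = 0.0747
Product of (1-R_i) = 0.0747
R_sys = 1 - 0.0747 = 0.9253

0.9253


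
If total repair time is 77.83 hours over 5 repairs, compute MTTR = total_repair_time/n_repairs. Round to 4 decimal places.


total_repair_time = 77.83
n_repairs = 5
MTTR = 77.83 / 5
MTTR = 15.566

15.566


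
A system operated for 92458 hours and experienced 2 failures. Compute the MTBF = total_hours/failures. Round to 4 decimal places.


total_hours = 92458
failures = 2
MTBF = 92458 / 2
MTBF = 46229.0

46229.0


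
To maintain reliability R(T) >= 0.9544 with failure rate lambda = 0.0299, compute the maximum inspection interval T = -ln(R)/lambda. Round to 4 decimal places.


R_target = 0.9544
lambda = 0.0299
-ln(0.9544) = 0.0467
T = 0.0467 / 0.0299
T = 1.561

1.561


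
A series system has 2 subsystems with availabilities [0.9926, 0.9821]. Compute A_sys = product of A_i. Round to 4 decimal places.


Subsystems: [0.9926, 0.9821]
After subsystem 1 (A=0.9926): product = 0.9926
After subsystem 2 (A=0.9821): product = 0.9748
A_sys = 0.9748

0.9748


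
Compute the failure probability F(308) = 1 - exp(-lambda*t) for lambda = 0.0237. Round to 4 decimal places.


lambda = 0.0237, t = 308
lambda * t = 7.2996
exp(-7.2996) = 0.0007
F(t) = 1 - 0.0007
F(t) = 0.9993

0.9993


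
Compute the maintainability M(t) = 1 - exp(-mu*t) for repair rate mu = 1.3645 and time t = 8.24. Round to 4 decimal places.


mu = 1.3645, t = 8.24
mu * t = 1.3645 * 8.24 = 11.2435
exp(-11.2435) = 0.0
M(t) = 1 - 0.0
M(t) = 1.0

1.0


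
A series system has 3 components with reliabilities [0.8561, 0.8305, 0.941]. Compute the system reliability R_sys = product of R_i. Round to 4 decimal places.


Components: [0.8561, 0.8305, 0.941]
After component 1 (R=0.8561): product = 0.8561
After component 2 (R=0.8305): product = 0.711
After component 3 (R=0.941): product = 0.669
R_sys = 0.669

0.669


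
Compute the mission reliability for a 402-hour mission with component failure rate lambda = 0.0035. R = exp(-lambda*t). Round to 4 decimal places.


lambda = 0.0035
mission_time = 402
lambda * t = 0.0035 * 402 = 1.407
R = exp(-1.407)
R = 0.2449

0.2449


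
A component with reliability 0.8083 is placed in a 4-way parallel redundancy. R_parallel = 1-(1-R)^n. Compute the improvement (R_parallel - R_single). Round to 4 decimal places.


R_single = 0.8083, n = 4
1 - R_single = 0.1917
(1 - R_single)^n = 0.1917^4 = 0.0014
R_parallel = 1 - 0.0014 = 0.9986
Improvement = 0.9986 - 0.8083
Improvement = 0.1903

0.1903


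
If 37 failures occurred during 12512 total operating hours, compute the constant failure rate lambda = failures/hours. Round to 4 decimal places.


failures = 37
total_hours = 12512
lambda = 37 / 12512
lambda = 0.003

0.003


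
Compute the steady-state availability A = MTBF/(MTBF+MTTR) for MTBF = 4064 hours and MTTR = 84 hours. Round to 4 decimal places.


MTBF = 4064
MTTR = 84
MTBF + MTTR = 4148
A = 4064 / 4148
A = 0.9797

0.9797


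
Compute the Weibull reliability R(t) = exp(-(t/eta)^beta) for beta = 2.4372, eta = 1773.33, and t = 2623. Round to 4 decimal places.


beta = 2.4372, eta = 1773.33, t = 2623
t/eta = 2623 / 1773.33 = 1.4791
(t/eta)^beta = 1.4791^2.4372 = 2.5962
R(t) = exp(-2.5962)
R(t) = 0.0746

0.0746


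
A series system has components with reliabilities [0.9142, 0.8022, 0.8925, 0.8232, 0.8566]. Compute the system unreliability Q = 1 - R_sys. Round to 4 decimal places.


Components: [0.9142, 0.8022, 0.8925, 0.8232, 0.8566]
After component 1: product = 0.9142
After component 2: product = 0.7334
After component 3: product = 0.6545
After component 4: product = 0.5388
After component 5: product = 0.4615
R_sys = 0.4615
Q = 1 - 0.4615 = 0.5385

0.5385


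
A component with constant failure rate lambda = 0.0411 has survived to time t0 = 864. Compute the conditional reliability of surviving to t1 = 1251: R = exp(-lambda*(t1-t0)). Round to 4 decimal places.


lambda = 0.0411
t0 = 864, t1 = 1251
t1 - t0 = 387
lambda * (t1-t0) = 0.0411 * 387 = 15.9057
R = exp(-15.9057)
R = 0.0

0.0


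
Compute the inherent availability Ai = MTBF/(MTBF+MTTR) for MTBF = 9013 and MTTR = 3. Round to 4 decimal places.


MTBF = 9013
MTTR = 3
MTBF + MTTR = 9016
Ai = 9013 / 9016
Ai = 0.9997

0.9997


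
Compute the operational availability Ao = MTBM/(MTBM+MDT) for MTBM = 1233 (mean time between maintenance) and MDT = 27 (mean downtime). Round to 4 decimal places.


MTBM = 1233
MDT = 27
MTBM + MDT = 1260
Ao = 1233 / 1260
Ao = 0.9786

0.9786


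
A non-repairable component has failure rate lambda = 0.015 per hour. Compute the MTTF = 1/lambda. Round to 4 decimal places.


lambda = 0.015
MTTF = 1 / 0.015
MTTF = 66.6667

66.6667


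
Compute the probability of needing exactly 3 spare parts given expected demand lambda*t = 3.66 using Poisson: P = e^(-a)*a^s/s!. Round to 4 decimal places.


a = 3.66, s = 3
e^(-a) = e^(-3.66) = 0.0257
a^s = 3.66^3 = 49.0279
s! = 6
P = 0.0257 * 49.0279 / 6
P = 0.2103

0.2103


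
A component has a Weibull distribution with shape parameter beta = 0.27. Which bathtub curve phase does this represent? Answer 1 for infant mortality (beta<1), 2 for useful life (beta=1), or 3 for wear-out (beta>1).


beta = 0.27
Compare beta to 1:
beta < 1 => infant mortality (phase 1)
beta = 1 => useful life (phase 2)
beta > 1 => wear-out (phase 3)
Since beta = 0.27, this is infant mortality (decreasing failure rate)
Phase = 1

1


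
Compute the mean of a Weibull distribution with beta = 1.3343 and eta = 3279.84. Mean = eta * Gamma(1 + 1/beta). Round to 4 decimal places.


beta = 1.3343, eta = 3279.84
1/beta = 0.7495
1 + 1/beta = 1.7495
Gamma(1.7495) = 0.9189
Mean = 3279.84 * 0.9189
Mean = 3013.9731

3013.9731


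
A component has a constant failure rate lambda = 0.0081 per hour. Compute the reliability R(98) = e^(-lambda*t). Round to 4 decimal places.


lambda = 0.0081
t = 98
lambda * t = 0.7938
R(t) = e^(-0.7938)
R(t) = 0.4521

0.4521


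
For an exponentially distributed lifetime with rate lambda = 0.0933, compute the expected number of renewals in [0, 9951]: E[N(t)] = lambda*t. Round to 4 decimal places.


lambda = 0.0933
t = 9951
E[N(t)] = lambda * t
E[N(t)] = 0.0933 * 9951
E[N(t)] = 928.4283

928.4283


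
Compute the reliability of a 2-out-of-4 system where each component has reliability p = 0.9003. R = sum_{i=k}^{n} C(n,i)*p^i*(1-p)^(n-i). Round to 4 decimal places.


k = 2, n = 4, p = 0.9003
i=2: C(4,2)=6 * 0.9003^2 * 0.0997^2 = 0.0483
i=3: C(4,3)=4 * 0.9003^3 * 0.0997^1 = 0.291
i=4: C(4,4)=1 * 0.9003^4 * 0.0997^0 = 0.657
R = sum of terms = 0.9963

0.9963


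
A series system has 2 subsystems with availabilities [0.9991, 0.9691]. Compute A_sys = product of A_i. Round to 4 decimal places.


Subsystems: [0.9991, 0.9691]
After subsystem 1 (A=0.9991): product = 0.9991
After subsystem 2 (A=0.9691): product = 0.9682
A_sys = 0.9682

0.9682


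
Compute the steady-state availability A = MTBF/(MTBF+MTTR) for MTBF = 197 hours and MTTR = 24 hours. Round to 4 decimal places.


MTBF = 197
MTTR = 24
MTBF + MTTR = 221
A = 197 / 221
A = 0.8914

0.8914
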